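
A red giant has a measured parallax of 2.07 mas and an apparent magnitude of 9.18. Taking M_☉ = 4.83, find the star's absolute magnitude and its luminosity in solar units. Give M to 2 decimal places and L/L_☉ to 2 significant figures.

d = 1/p = 1000/2.07 mas = 483.1 pc
M = m − 5 log₁₀ d + 5 = 9.18 − 5·2.6840 + 5 = 0.760
M − M_☉ = 0.760 − 4.83 = -4.070
L/L_☉ = 10^(−0.4 × -4.070) = 42.47

M ≈ 0.76; L/L_☉ ≈ 42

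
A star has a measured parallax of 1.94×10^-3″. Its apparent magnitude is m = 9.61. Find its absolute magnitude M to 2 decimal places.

d = 1/p = 1/1.94×10^-3″ = 515.5 pc
5 log₁₀(d/10 pc) = 5 log₁₀(515.5) − 5 = 8.561
M = m − 5 log₁₀(d/10) = 9.61 − 8.561 = 1.049

M ≈ 1.05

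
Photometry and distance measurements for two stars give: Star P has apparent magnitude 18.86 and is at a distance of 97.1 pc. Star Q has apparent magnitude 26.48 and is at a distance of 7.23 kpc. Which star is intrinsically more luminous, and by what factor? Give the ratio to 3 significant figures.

Star Q is more luminous, by a factor of 4.96.

Star P: M = m − 5 log₁₀ d + 5 = 18.86 − 5·1.9872 + 5 = 13.924
Star Q: d = 7.23 kpc = 7230 pc
Star Q: M = m − 5 log₁₀ d + 5 = 26.48 − 5·3.8591 + 5 = 12.184
ΔM = M_P − M_Q = 13.924 − (12.184) = 1.740; smaller M is more luminous → Star Q.
L ratio = 10^(0.4 |ΔM|) = 10^0.696 = 4.964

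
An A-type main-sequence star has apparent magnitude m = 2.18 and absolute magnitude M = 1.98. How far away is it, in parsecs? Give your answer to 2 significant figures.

d ≈ 11 pc

Distance modulus: m − M = 2.18 − (1.98) = 0.200
m − M = 5 log₁₀ d − 5
log₁₀ d = (m − M)/5 + 1 = 1.0400
d = 10^1.0400 = 10.96 pc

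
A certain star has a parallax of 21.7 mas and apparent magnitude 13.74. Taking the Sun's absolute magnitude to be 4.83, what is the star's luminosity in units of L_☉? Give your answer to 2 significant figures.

d = 1/p = 1000/21.7 mas = 46.08 pc
M = m − 5 log₁₀ d + 5 = 13.74 − 5·1.6635 + 5 = 10.422
M − M_☉ = 10.422 − 4.83 = 5.592
L/L_☉ = 10^(−0.4 × 5.592) = 5.795×10^-3

L/L_☉ ≈ 5.8×10^-3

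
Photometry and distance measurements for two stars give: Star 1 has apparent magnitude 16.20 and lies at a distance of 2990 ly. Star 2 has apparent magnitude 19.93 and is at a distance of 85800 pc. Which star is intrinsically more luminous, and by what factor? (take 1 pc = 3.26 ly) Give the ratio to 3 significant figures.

Star 1: d = 2990 ly / 3.26 = 917.2 pc
Star 1: M = m − 5 log₁₀ d + 5 = 16.20 − 5·2.9625 + 5 = 6.388
Star 2: M = m − 5 log₁₀ d + 5 = 19.93 − 5·4.9335 + 5 = 0.263
ΔM = M_1 − M_2 = 6.388 − (0.263) = 6.125; smaller M is more luminous → Star 2.
L ratio = 10^(0.4 |ΔM|) = 10^2.450 = 281.9

Star 2 is more luminous, by a factor of 282.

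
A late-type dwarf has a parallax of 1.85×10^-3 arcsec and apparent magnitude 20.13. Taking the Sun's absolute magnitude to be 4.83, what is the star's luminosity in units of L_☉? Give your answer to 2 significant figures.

L/L_☉ ≈ 2.2×10^-3

d = 1/p = 1/1.85×10^-3″ = 540.5 pc
M = m − 5 log₁₀ d + 5 = 20.13 − 5·2.7328 + 5 = 11.466
M − M_☉ = 11.466 − 4.83 = 6.636
L/L_☉ = 10^(−0.4 × 6.636) = 2.216×10^-3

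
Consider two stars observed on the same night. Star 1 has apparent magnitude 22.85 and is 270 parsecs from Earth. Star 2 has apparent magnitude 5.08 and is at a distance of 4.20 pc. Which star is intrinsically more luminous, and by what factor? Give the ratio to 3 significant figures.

Star 1: M = m − 5 log₁₀ d + 5 = 22.85 − 5·2.4314 + 5 = 15.693
Star 2: M = m − 5 log₁₀ d + 5 = 5.08 − 5·0.6232 + 5 = 6.964
ΔM = M_1 − M_2 = 15.693 − (6.964) = 8.729; smaller M is more luminous → Star 2.
L ratio = 10^(0.4 |ΔM|) = 10^3.492 = 3103

Star 2 is more luminous, by a factor of 3100.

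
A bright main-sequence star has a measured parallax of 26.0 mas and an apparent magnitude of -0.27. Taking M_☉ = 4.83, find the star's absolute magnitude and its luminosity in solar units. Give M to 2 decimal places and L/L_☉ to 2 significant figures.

d = 1/p = 1000/26.0 mas = 38.46 pc
M = m − 5 log₁₀ d + 5 = -0.27 − 5·1.5850 + 5 = -3.195
M − M_☉ = -3.195 − 4.83 = -8.025
L/L_☉ = 10^(−0.4 × -8.025) = 1622

M ≈ -3.20; L/L_☉ ≈ 1600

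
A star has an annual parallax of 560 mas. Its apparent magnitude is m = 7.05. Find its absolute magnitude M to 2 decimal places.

p = 560 mas = 0.560″ → d = 1/p = 1.786 pc
5 log₁₀(d/10 pc) = 5 log₁₀(1.786) − 5 = -3.741
M = m − 5 log₁₀(d/10) = 7.05 + 3.741 = 10.791

M ≈ 10.79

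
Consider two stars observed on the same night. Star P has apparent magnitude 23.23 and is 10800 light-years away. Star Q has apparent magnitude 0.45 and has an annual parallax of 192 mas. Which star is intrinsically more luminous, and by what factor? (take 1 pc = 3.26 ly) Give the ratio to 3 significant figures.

Star P: d = 10800 ly / 3.26 = 3313 pc
Star P: M = m − 5 log₁₀ d + 5 = 23.23 − 5·3.5202 + 5 = 10.629
Star Q: p = 192 mas = 0.192″ → d = 1/p = 5.208 pc
Star Q: M = m − 5 log₁₀ d + 5 = 0.45 − 5·0.7167 + 5 = 1.867
ΔM = M_P − M_Q = 10.629 − (1.867) = 8.762; smaller M is more luminous → Star Q.
L ratio = 10^(0.4 |ΔM|) = 10^3.505 = 3199

Star Q is more luminous, by a factor of 3200.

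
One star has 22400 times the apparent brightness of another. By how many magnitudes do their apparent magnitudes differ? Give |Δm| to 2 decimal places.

|Δm| ≈ 10.88

Pogson: Δm = −2.5 log₁₀(ratio) = −2.5 log₁₀(22400) = −2.5 × 4.3502 = -10.876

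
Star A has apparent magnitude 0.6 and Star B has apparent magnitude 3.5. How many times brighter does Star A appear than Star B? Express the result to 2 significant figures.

14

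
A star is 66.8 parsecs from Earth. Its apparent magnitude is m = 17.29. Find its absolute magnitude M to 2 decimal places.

5 log₁₀(d/10 pc) = 5 log₁₀(66.80) − 5 = 4.124
M = m − 5 log₁₀(d/10) = 17.29 − 4.124 = 13.166

M ≈ 13.17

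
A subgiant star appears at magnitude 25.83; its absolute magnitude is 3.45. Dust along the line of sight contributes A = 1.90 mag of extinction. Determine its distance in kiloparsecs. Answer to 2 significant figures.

m − M = 5 log₁₀(d/10 pc) + A  ⇒  25.83 − (3.45) − 1.90 = 5 log₁₀(d/10)
20.480 = 5 log₁₀(d/10)
log₁₀ d = (m − M − A)/5 + 1 = 5.0960
d = 10^5.0960 = 124700 pc
= 124.7 kpc

d ≈ 120 kpc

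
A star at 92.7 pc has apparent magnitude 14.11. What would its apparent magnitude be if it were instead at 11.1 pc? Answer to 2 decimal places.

Flux ∝ 1/d², so Δm = 5 log₁₀(d₂/d₁) = 5 log₁₀(11.1/92.7) = -4.609
m₂ = m₁ + Δm = 14.11 + (-4.609) = 9.501

m ≈ 9.50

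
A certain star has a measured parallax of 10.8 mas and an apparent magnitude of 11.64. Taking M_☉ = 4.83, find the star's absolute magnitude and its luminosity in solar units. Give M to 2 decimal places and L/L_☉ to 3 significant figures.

M ≈ 6.81; L/L_☉ ≈ 0.162

d = 1/p = 1000/10.8 mas = 92.59 pc
M = m − 5 log₁₀ d + 5 = 11.64 − 5·1.9666 + 5 = 6.807
M − M_☉ = 6.807 − 4.83 = 1.977
L/L_☉ = 10^(−0.4 × 1.977) = 0.1619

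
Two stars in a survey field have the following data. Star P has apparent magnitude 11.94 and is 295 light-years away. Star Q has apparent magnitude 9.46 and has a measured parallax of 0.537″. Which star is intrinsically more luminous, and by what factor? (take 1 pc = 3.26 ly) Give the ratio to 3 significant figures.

Star P is more luminous, by a factor of 241.

Star P: d = 295 ly / 3.26 = 90.49 pc
Star P: M = m − 5 log₁₀ d + 5 = 11.94 − 5·1.9566 + 5 = 7.157
Star Q: d = 1/p = 1/0.537″ = 1.862 pc
Star Q: M = m − 5 log₁₀ d + 5 = 9.46 − 5·0.2700 + 5 = 13.110
ΔM = M_P − M_Q = 7.157 − (13.110) = -5.953; smaller M is more luminous → Star P.
L ratio = 10^(0.4 |ΔM|) = 10^2.381 = 240.5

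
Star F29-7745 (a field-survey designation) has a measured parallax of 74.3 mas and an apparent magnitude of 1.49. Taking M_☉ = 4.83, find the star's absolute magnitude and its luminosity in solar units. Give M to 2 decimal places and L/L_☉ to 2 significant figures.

d = 1/p = 1000/74.3 mas = 13.46 pc
M = m − 5 log₁₀ d + 5 = 1.49 − 5·1.1290 + 5 = 0.845
M − M_☉ = 0.845 − 4.83 = -3.985
L/L_☉ = 10^(−0.4 × -3.985) = 39.27

M ≈ 0.84; L/L_☉ ≈ 39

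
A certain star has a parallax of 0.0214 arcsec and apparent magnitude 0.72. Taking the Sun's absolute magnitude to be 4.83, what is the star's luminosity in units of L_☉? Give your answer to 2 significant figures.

L/L_☉ ≈ 960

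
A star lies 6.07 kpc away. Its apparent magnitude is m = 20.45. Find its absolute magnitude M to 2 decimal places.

M ≈ 6.53

d = 6.07 kpc = 6070 pc
5 log₁₀(d/10 pc) = 5 log₁₀(6070) − 5 = 13.916
M = m − 5 log₁₀(d/10) = 20.45 − 13.916 = 6.534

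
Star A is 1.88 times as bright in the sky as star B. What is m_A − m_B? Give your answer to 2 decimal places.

m_A − m_B ≈ -0.69

Pogson: Δm = −2.5 log₁₀(ratio) = −2.5 log₁₀(1.88) = −2.5 × 0.2742 = -0.685
Star A is brighter, so it has the smaller magnitude: the difference is negative.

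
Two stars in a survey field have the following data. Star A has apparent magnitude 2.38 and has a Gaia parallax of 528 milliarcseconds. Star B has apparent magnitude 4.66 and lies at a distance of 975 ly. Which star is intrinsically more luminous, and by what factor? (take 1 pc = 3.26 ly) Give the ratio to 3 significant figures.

Star A: p = 528 mas = 0.528″ → d = 1/p = 1.894 pc
Star A: M = m − 5 log₁₀ d + 5 = 2.38 − 5·0.2774 + 5 = 5.993
Star B: d = 975 ly / 3.26 = 299.1 pc
Star B: M = m − 5 log₁₀ d + 5 = 4.66 − 5·2.4758 + 5 = -2.719
ΔM = M_A − M_B = 5.993 − (-2.719) = 8.712; smaller M is more luminous → Star B.
L ratio = 10^(0.4 |ΔM|) = 10^3.485 = 3054

Star B is more luminous, by a factor of 3050.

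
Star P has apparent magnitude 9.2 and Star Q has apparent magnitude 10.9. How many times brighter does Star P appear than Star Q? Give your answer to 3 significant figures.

Magnitude difference = -1.7
Flux ratio = 10^(−0.4 Δm) = 10^(−0.4 × -1.7) = 10^0.680 = 4.786

4.79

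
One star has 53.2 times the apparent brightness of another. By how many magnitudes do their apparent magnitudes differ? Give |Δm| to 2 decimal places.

|Δm| ≈ 4.31

Pogson: Δm = −2.5 log₁₀(ratio) = −2.5 log₁₀(53.2) = −2.5 × 1.7259 = -4.315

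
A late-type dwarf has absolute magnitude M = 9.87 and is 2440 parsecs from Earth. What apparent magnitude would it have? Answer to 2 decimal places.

m ≈ 21.81

m = M + 5 log₁₀ d − 5 = 9.87 + 5·3.3874 − 5 = 21.807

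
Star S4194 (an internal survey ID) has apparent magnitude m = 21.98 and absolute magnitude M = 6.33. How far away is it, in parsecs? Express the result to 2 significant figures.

d ≈ 13000 pc

Distance modulus: m − M = 21.98 − (6.33) = 15.650
m − M = 5 log₁₀ d − 5
log₁₀ d = (m − M)/5 + 1 = 4.1300
d = 10^4.1300 = 13490 pc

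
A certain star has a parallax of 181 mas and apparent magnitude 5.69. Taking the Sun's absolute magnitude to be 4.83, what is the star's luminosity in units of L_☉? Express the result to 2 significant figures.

L/L_☉ ≈ 0.14

d = 1/p = 1000/181 mas = 5.525 pc
M = m − 5 log₁₀ d + 5 = 5.69 − 5·0.7423 + 5 = 6.978
M − M_☉ = 6.978 − 4.83 = 2.148
L/L_☉ = 10^(−0.4 × 2.148) = 0.1382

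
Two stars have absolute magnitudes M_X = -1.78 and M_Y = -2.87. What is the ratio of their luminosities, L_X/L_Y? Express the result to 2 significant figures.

ΔM = M_X − M_Y = 1.09
L_X/L_Y = 10^(−0.4 ΔM) = 10^-0.436 = 0.3664

L_X/L_Y ≈ 0.37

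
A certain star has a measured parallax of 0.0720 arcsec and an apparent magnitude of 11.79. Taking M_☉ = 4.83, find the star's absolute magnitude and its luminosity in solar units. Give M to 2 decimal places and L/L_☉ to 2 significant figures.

d = 1/p = 1/0.0720″ = 13.89 pc
M = m − 5 log₁₀ d + 5 = 11.79 − 5·1.1427 + 5 = 11.077
M − M_☉ = 11.077 − 4.83 = 6.247
L/L_☉ = 10^(−0.4 × 6.247) = 3.172×10^-3

M ≈ 11.08; L/L_☉ ≈ 3.2×10^-3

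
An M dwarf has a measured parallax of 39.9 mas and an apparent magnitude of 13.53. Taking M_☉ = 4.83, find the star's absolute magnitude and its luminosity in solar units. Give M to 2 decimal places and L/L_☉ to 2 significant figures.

M ≈ 11.53; L/L_☉ ≈ 2.1×10^-3

d = 1/p = 1000/39.9 mas = 25.06 pc
M = m − 5 log₁₀ d + 5 = 13.53 − 5·1.3990 + 5 = 11.535
M − M_☉ = 11.535 − 4.83 = 6.705
L/L_☉ = 10^(−0.4 × 6.705) = 2.080×10^-3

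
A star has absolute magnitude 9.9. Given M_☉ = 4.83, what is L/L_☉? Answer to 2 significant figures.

L/L_☉ ≈ 9.4×10^-3

M − M_☉ = 9.9 − 4.83 = 5.070
L/L_☉ = 10^(−0.4 (M − M_☉)) = 10^-2.028 = 9.376×10^-3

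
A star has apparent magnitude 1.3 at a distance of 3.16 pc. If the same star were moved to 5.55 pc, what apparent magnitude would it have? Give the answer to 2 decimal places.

Flux ∝ 1/d², so Δm = 5 log₁₀(d₂/d₁) = 5 log₁₀(5.55/3.16) = 1.223
m₂ = m₁ + Δm = 1.3 + (1.223) = 2.523

m ≈ 2.52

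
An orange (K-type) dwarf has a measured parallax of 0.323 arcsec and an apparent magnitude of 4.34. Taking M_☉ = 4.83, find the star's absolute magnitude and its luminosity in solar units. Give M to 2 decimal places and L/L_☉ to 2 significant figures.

d = 1/p = 1/0.323″ = 3.096 pc
M = m − 5 log₁₀ d + 5 = 4.34 − 5·0.4908 + 5 = 6.886
M − M_☉ = 6.886 − 4.83 = 2.056
L/L_☉ = 10^(−0.4 × 2.056) = 0.1505

M ≈ 6.89; L/L_☉ ≈ 0.15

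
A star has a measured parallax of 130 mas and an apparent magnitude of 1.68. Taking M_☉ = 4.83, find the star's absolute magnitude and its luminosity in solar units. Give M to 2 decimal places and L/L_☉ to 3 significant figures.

M ≈ 2.25; L/L_☉ ≈ 10.8

d = 1/p = 1000/130 mas = 7.692 pc
M = m − 5 log₁₀ d + 5 = 1.68 − 5·0.8861 + 5 = 2.250
M − M_☉ = 2.250 − 4.83 = -2.580
L/L_☉ = 10^(−0.4 × -2.580) = 10.77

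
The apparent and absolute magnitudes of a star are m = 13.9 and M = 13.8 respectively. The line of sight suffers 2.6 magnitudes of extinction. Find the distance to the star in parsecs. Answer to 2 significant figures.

m − M = 5 log₁₀(d/10 pc) + A  ⇒  13.9 − (13.8) − 2.6 = 5 log₁₀(d/10)
-2.500 = 5 log₁₀(d/10)
log₁₀ d = (m − M − A)/5 + 1 = 0.5000
d = 10^0.5000 = 3.162 pc

d ≈ 3.2 pc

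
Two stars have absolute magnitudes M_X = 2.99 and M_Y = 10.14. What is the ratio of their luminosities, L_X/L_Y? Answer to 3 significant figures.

L_X/L_Y ≈ 724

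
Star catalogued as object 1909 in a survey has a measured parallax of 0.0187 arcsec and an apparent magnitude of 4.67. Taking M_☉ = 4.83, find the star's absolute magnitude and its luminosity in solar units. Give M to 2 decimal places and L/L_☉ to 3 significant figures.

M ≈ 1.03; L/L_☉ ≈ 33.1

d = 1/p = 1/0.0187″ = 53.48 pc
M = m − 5 log₁₀ d + 5 = 4.67 − 5·1.7282 + 5 = 1.029
M − M_☉ = 1.029 − 4.83 = -3.801
L/L_☉ = 10^(−0.4 × -3.801) = 33.14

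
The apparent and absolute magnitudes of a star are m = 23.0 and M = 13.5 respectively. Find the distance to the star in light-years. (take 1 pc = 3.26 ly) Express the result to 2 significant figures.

d ≈ 2600 ly

μ = m − M = 9.500
m − M = 5 log₁₀ d − 5
log₁₀ d = (m − M)/5 + 1 = 2.9000
d = 10^2.9000 = 794.3 pc
= 2590 ly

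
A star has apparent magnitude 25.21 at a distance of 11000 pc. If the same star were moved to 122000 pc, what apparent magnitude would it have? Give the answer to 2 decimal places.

m ≈ 30.43

Flux ∝ 1/d², so Δm = 5 log₁₀(d₂/d₁) = 5 log₁₀(122000/11000) = 5.225
m₂ = m₁ + Δm = 25.21 + (5.225) = 30.435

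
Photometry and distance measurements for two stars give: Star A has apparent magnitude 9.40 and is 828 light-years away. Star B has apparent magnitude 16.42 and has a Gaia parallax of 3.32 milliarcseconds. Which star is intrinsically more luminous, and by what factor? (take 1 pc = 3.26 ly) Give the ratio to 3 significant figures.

Star A: d = 828 ly / 3.26 = 254.0 pc
Star A: M = m − 5 log₁₀ d + 5 = 9.40 − 5·2.4048 + 5 = 2.376
Star B: p = 3.32 mas = 3.32×10^-3″ → d = 1/p = 301.2 pc
Star B: M = m − 5 log₁₀ d + 5 = 16.42 − 5·2.4789 + 5 = 9.026
ΔM = M_A − M_B = 2.376 − (9.026) = -6.650; smaller M is more luminous → Star A.
L ratio = 10^(0.4 |ΔM|) = 10^2.660 = 457.0

Star A is more luminous, by a factor of 457.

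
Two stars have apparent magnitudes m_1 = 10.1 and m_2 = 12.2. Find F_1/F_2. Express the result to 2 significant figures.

F_1/F_2 ≈ 6.9

Δm = 10.1 − (12.2) = -2.1
Flux ratio = 10^(−0.4 Δm) = 10^(−0.4 × -2.1) = 10^0.840 = 6.918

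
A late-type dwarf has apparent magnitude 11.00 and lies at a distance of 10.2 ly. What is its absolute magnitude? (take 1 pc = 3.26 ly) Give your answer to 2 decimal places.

d = 10.2 ly / 3.26 = 3.129 pc
5 log₁₀(d/10 pc) = 5 log₁₀(3.129) − 5 = -2.523
M = m − 5 log₁₀(d/10) = 11.00 + 2.523 = 13.523

M ≈ 13.52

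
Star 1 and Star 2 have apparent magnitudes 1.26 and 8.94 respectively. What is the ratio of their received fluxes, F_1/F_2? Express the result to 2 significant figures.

Δm = 1.26 − (8.94) = -7.68
Flux ratio = 10^(−0.4 Δm) = 10^(−0.4 × -7.68) = 10^3.072 = 1180

F_1/F_2 ≈ 1200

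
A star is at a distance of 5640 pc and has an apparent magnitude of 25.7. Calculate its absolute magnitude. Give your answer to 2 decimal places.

M ≈ 11.94

5 log₁₀(d/10 pc) = 5 log₁₀(5640) − 5 = 13.756
M = m − 5 log₁₀(d/10) = 25.7 − 13.756 = 11.944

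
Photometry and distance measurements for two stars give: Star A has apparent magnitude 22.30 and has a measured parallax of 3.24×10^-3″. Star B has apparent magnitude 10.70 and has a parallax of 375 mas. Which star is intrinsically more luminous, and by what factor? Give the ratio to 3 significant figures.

Star A: d = 1/p = 1/3.24×10^-3″ = 308.6 pc
Star A: M = m − 5 log₁₀ d + 5 = 22.30 − 5·2.4895 + 5 = 14.853
Star B: p = 375 mas = 0.375″ → d = 1/p = 2.667 pc
Star B: M = m − 5 log₁₀ d + 5 = 10.70 − 5·0.4260 + 5 = 13.570
ΔM = M_A − M_B = 14.853 − (13.570) = 1.283; smaller M is more luminous → Star B.
L ratio = 10^(0.4 |ΔM|) = 10^0.513 = 3.259

Star B is more luminous, by a factor of 3.26.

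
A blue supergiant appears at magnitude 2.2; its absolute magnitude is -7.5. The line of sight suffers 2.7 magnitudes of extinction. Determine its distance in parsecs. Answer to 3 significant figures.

d ≈ 251 pc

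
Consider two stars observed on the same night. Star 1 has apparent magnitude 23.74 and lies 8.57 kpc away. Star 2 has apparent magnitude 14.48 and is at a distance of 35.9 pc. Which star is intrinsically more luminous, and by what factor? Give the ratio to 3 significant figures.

Star 1: d = 8.57 kpc = 8570 pc
Star 1: M = m − 5 log₁₀ d + 5 = 23.74 − 5·3.9330 + 5 = 9.075
Star 2: M = m − 5 log₁₀ d + 5 = 14.48 − 5·1.5551 + 5 = 11.705
ΔM = M_1 − M_2 = 9.075 − (11.705) = -2.629; smaller M is more luminous → Star 1.
L ratio = 10^(0.4 |ΔM|) = 10^1.052 = 11.27

Star 1 is more luminous, by a factor of 11.3.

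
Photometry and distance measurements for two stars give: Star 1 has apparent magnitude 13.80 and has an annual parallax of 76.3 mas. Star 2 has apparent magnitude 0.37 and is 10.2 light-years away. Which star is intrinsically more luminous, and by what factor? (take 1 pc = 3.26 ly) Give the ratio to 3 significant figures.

Star 2 is more luminous, by a factor of 13400.

Star 1: p = 76.3 mas = 0.0763″ → d = 1/p = 13.11 pc
Star 1: M = m − 5 log₁₀ d + 5 = 13.80 − 5·1.1175 + 5 = 13.213
Star 2: d = 10.2 ly / 3.26 = 3.129 pc
Star 2: M = m − 5 log₁₀ d + 5 = 0.37 − 5·0.4954 + 5 = 2.893
ΔM = M_1 − M_2 = 13.213 − (2.893) = 10.320; smaller M is more luminous → Star 2.
L ratio = 10^(0.4 |ΔM|) = 10^4.128 = 13420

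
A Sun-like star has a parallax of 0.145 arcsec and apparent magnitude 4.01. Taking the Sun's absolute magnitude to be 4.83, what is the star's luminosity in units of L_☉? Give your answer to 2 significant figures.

d = 1/p = 1/0.145″ = 6.897 pc
M = m − 5 log₁₀ d + 5 = 4.01 − 5·0.8386 + 5 = 4.817
M − M_☉ = 4.817 − 4.83 = -0.013
L/L_☉ = 10^(−0.4 × -0.013) = 1.012

L/L_☉ ≈ 1.0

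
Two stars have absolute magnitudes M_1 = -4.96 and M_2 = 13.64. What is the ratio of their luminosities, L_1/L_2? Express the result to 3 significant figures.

L_1/L_2 ≈ 2.75×10^7

ΔM = M_1 − M_2 = -18.60
L_1/L_2 = 10^(−0.4 ΔM) = 10^7.440 = 2.754×10^7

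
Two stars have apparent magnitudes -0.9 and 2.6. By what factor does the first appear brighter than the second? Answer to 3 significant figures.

25.1

Δm = -0.9 − (2.6) = -3.5
Flux ratio = 10^(−0.4 Δm) = 10^(−0.4 × -3.5) = 10^1.400 = 25.12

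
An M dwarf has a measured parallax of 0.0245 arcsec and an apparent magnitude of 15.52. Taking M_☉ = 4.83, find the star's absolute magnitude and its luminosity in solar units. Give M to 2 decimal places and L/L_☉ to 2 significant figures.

M ≈ 12.47; L/L_☉ ≈ 8.8×10^-4

d = 1/p = 1/0.0245″ = 40.82 pc
M = m − 5 log₁₀ d + 5 = 15.52 − 5·1.6108 + 5 = 12.466
M − M_☉ = 12.466 − 4.83 = 7.636
L/L_☉ = 10^(−0.4 × 7.636) = 8.824×10^-4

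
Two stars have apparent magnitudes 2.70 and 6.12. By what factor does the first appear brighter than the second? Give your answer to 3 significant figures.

23.3

Magnitude difference = -3.42
Flux ratio = 10^(−0.4 Δm) = 10^(−0.4 × -3.42) = 10^1.368 = 23.33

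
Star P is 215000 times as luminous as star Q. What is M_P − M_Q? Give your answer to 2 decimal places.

Pogson: ΔM = −2.5 log₁₀(ratio) = −2.5 log₁₀(215000) = −2.5 × 5.3324 = -13.331
Star P is brighter, so it has the smaller magnitude: the difference is negative.

M_P − M_Q ≈ -13.33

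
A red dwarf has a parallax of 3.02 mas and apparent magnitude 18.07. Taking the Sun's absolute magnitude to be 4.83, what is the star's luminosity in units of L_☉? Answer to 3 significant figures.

d = 1/p = 1000/3.02 mas = 331.1 pc
M = m − 5 log₁₀ d + 5 = 18.07 − 5·2.5200 + 5 = 10.470
M − M_☉ = 10.470 − 4.83 = 5.640
L/L_☉ = 10^(−0.4 × 5.640) = 5.546×10^-3

L/L_☉ ≈ 5.55×10^-3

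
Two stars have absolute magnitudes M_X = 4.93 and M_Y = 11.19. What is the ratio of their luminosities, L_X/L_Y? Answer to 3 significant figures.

L_X/L_Y ≈ 319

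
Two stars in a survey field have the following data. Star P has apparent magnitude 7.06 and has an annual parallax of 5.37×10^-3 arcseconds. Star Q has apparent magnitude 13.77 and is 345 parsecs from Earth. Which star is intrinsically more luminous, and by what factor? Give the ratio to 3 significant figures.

Star P is more luminous, by a factor of 141.

Star P: d = 1/p = 1/5.37×10^-3″ = 186.2 pc
Star P: M = m − 5 log₁₀ d + 5 = 7.06 − 5·2.2700 + 5 = 0.710
Star Q: M = m − 5 log₁₀ d + 5 = 13.77 − 5·2.5378 + 5 = 6.081
ΔM = M_P − M_Q = 0.710 − (6.081) = -5.371; smaller M is more luminous → Star P.
L ratio = 10^(0.4 |ΔM|) = 10^2.148 = 140.7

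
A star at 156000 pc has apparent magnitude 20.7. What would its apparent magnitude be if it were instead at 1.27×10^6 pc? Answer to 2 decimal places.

Flux ∝ 1/d², so Δm = 5 log₁₀(d₂/d₁) = 5 log₁₀(1.27×10^6/156000) = 4.553
m₂ = m₁ + Δm = 20.7 + (4.553) = 25.253

m ≈ 25.25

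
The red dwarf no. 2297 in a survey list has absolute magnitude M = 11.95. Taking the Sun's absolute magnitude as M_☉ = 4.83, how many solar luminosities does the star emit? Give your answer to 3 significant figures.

M − M_☉ = 11.95 − 4.83 = 7.120
L/L_☉ = 10^(−0.4 (M − M_☉)) = 10^-2.848 = 1.419×10^-3

L/L_☉ ≈ 1.42×10^-3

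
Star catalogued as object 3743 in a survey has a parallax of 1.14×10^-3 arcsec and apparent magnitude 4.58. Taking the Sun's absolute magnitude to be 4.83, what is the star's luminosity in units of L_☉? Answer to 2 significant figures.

L/L_☉ ≈ 9700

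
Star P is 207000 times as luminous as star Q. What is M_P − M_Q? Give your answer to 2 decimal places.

Pogson: ΔM = −2.5 log₁₀(ratio) = −2.5 log₁₀(207000) = −2.5 × 5.3160 = -13.290
Star P is brighter, so it has the smaller magnitude: the difference is negative.

M_P − M_Q ≈ -13.29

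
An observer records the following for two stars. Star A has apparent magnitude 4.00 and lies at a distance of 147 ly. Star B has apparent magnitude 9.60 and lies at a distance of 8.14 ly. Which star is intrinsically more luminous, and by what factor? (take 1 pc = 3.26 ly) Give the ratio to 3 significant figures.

Star A is more luminous, by a factor of 56700.

Star A: d = 147 ly / 3.26 = 45.09 pc
Star A: M = m − 5 log₁₀ d + 5 = 4.00 − 5·1.6541 + 5 = 0.730
Star B: d = 8.14 ly / 3.26 = 2.497 pc
Star B: M = m − 5 log₁₀ d + 5 = 9.60 − 5·0.3974 + 5 = 12.613
ΔM = M_A − M_B = 0.730 − (12.613) = -11.883; smaller M is more luminous → Star A.
L ratio = 10^(0.4 |ΔM|) = 10^4.753 = 56670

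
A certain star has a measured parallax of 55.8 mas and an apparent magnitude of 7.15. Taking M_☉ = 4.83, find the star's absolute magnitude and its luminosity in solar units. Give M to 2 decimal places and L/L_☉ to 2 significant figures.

d = 1/p = 1000/55.8 mas = 17.92 pc
M = m − 5 log₁₀ d + 5 = 7.15 − 5·1.2534 + 5 = 5.883
M − M_☉ = 5.883 − 4.83 = 1.053
L/L_☉ = 10^(−0.4 × 1.053) = 0.3791

M ≈ 5.88; L/L_☉ ≈ 0.38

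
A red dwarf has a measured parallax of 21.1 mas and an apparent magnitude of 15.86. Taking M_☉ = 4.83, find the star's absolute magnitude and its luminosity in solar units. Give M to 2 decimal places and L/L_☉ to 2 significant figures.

M ≈ 12.48; L/L_☉ ≈ 8.7×10^-4

d = 1/p = 1000/21.1 mas = 47.39 pc
M = m − 5 log₁₀ d + 5 = 15.86 − 5·1.6757 + 5 = 12.481
M − M_☉ = 12.481 − 4.83 = 7.651
L/L_☉ = 10^(−0.4 × 7.651) = 8.698×10^-4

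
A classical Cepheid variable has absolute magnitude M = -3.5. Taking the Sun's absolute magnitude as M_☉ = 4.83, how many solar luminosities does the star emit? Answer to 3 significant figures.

L/L_☉ ≈ 2150

M − M_☉ = -3.5 − 4.83 = -8.330
L/L_☉ = 10^(−0.4 (M − M_☉)) = 10^3.332 = 2148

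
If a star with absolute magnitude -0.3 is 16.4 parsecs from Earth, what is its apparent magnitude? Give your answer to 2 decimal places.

m = M + 5 log₁₀ d − 5 = -0.3 + 5·1.2148 − 5 = 0.774

m ≈ 0.77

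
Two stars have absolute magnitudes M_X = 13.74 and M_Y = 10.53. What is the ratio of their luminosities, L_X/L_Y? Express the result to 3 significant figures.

ΔM = M_X − M_Y = 3.21
L_X/L_Y = 10^(−0.4 ΔM) = 10^-1.284 = 0.05200

L_X/L_Y ≈ 0.0520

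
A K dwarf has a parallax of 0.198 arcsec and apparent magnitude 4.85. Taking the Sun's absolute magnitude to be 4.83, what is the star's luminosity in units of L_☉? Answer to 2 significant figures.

L/L_☉ ≈ 0.25

d = 1/p = 1/0.198″ = 5.051 pc
M = m − 5 log₁₀ d + 5 = 4.85 − 5·0.7033 + 5 = 6.333
M − M_☉ = 6.333 − 4.83 = 1.503
L/L_☉ = 10^(−0.4 × 1.503) = 0.2504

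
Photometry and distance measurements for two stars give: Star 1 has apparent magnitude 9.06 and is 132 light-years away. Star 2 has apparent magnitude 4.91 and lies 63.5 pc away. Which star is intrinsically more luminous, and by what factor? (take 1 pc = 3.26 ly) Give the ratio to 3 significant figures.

Star 2 is more luminous, by a factor of 112.

Star 1: d = 132 ly / 3.26 = 40.49 pc
Star 1: M = m − 5 log₁₀ d + 5 = 9.06 − 5·1.6074 + 5 = 6.023
Star 2: M = m − 5 log₁₀ d + 5 = 4.91 − 5·1.8028 + 5 = 0.896
ΔM = M_1 − M_2 = 6.023 − (0.896) = 5.127; smaller M is more luminous → Star 2.
L ratio = 10^(0.4 |ΔM|) = 10^2.051 = 112.4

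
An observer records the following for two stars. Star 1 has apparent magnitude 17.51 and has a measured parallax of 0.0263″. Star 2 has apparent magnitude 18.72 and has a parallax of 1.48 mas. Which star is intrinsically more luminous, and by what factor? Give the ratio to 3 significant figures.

Star 2 is more luminous, by a factor of 104.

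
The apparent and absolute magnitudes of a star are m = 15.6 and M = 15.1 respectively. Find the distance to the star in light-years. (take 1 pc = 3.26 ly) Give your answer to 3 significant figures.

d ≈ 41.0 ly

μ = m − M = 0.500
m − M = 5 log₁₀ d − 5
log₁₀ d = (m − M)/5 + 1 = 1.1000
d = 10^1.1000 = 12.59 pc
= 41.04 ly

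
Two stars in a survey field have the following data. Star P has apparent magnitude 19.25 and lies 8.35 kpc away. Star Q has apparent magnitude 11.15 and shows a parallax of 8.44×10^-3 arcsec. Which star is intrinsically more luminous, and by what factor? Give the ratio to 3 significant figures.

Star P: d = 8.35 kpc = 8350 pc
Star P: M = m − 5 log₁₀ d + 5 = 19.25 − 5·3.9217 + 5 = 4.642
Star Q: d = 1/p = 1/8.44×10^-3″ = 118.5 pc
Star Q: M = m − 5 log₁₀ d + 5 = 11.15 − 5·2.0737 + 5 = 5.782
ΔM = M_P − M_Q = 4.642 − (5.782) = -1.140; smaller M is more luminous → Star P.
L ratio = 10^(0.4 |ΔM|) = 10^0.456 = 2.858

Star P is more luminous, by a factor of 2.86.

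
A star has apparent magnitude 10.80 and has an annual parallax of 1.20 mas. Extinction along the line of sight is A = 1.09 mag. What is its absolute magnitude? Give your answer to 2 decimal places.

p = 1.20 mas = 1.20×10^-3″ → d = 1/p = 833.3 pc
5 log₁₀(d/10 pc) = 5 log₁₀(833.3) − 5 = 9.604
M = m − 5 log₁₀(d/10) − A = 10.80 − 9.604 − 1.09 = 0.106

M ≈ 0.11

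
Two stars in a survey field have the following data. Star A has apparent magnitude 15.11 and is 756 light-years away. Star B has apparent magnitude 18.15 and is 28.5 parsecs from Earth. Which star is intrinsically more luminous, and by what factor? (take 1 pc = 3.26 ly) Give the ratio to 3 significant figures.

Star A is more luminous, by a factor of 1090.

Star A: d = 756 ly / 3.26 = 231.9 pc
Star A: M = m − 5 log₁₀ d + 5 = 15.11 − 5·2.3653 + 5 = 8.283
Star B: M = m − 5 log₁₀ d + 5 = 18.15 − 5·1.4548 + 5 = 15.876
ΔM = M_A − M_B = 8.283 − (15.876) = -7.592; smaller M is more luminous → Star A.
L ratio = 10^(0.4 |ΔM|) = 10^3.037 = 1089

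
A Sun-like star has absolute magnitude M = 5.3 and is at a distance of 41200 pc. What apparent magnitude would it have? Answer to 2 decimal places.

m ≈ 23.37

m = M + 5 log₁₀ d − 5 = 5.3 + 5·4.6149 − 5 = 23.374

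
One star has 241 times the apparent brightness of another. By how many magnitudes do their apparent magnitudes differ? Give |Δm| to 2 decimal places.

|Δm| ≈ 5.96

Pogson: Δm = −2.5 log₁₀(ratio) = −2.5 log₁₀(241) = −2.5 × 2.3820 = -5.955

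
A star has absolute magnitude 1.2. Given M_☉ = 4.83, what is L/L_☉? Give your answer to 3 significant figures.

L/L_☉ ≈ 28.3

M − M_☉ = 1.2 − 4.83 = -3.630
L/L_☉ = 10^(−0.4 (M − M_☉)) = 10^1.452 = 28.31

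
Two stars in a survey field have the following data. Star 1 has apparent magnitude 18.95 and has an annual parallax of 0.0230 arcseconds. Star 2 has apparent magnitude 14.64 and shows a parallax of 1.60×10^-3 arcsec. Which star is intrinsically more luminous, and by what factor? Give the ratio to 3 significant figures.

Star 1: d = 1/p = 1/0.0230″ = 43.48 pc
Star 1: M = m − 5 log₁₀ d + 5 = 18.95 − 5·1.6383 + 5 = 15.759
Star 2: d = 1/p = 1/1.60×10^-3″ = 625.0 pc
Star 2: M = m − 5 log₁₀ d + 5 = 14.64 − 5·2.7959 + 5 = 5.661
ΔM = M_1 − M_2 = 15.759 − (5.661) = 10.098; smaller M is more luminous → Star 2.
L ratio = 10^(0.4 |ΔM|) = 10^4.039 = 10940

Star 2 is more luminous, by a factor of 10900.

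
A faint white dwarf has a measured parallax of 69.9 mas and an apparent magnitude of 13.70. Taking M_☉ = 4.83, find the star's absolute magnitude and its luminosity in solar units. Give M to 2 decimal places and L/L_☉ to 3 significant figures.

d = 1/p = 1000/69.9 mas = 14.31 pc
M = m − 5 log₁₀ d + 5 = 13.70 − 5·1.1555 + 5 = 12.922
M − M_☉ = 12.922 − 4.83 = 8.092
L/L_☉ = 10^(−0.4 × 8.092) = 5.795×10^-4

M ≈ 12.92; L/L_☉ ≈ 5.79×10^-4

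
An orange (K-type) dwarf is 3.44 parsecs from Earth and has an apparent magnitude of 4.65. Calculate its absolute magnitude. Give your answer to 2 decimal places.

M ≈ 6.97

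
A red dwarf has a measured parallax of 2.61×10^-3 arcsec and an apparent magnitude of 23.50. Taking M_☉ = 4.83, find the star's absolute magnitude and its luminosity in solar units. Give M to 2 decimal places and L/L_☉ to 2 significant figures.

d = 1/p = 1/2.61×10^-3″ = 383.1 pc
M = m − 5 log₁₀ d + 5 = 23.50 − 5·2.5834 + 5 = 15.583
M − M_☉ = 15.583 − 4.83 = 10.753
L/L_☉ = 10^(−0.4 × 10.753) = 4.997×10^-5

M ≈ 15.58; L/L_☉ ≈ 5.0×10^-5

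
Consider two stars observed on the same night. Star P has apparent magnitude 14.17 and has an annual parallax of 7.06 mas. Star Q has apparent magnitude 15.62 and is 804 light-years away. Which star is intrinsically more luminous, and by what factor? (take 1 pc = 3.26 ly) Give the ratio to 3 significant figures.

Star P: p = 7.06 mas = 7.06×10^-3″ → d = 1/p = 141.6 pc
Star P: M = m − 5 log₁₀ d + 5 = 14.17 − 5·2.1512 + 5 = 8.414
Star Q: d = 804 ly / 3.26 = 246.6 pc
Star Q: M = m − 5 log₁₀ d + 5 = 15.62 − 5·2.3920 + 5 = 8.660
ΔM = M_P − M_Q = 8.414 − (8.660) = -0.246; smaller M is more luminous → Star P.
L ratio = 10^(0.4 |ΔM|) = 10^0.098 = 1.254

Star P is more luminous, by a factor of 1.25.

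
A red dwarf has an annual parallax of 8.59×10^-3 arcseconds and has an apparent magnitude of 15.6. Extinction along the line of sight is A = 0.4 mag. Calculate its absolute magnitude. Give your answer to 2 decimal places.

M ≈ 9.87

d = 1/p = 1/8.59×10^-3″ = 116.4 pc
5 log₁₀(d/10 pc) = 5 log₁₀(116.4) − 5 = 5.330
M = m − 5 log₁₀(d/10) − A = 15.6 − 5.330 − 0.4 = 9.870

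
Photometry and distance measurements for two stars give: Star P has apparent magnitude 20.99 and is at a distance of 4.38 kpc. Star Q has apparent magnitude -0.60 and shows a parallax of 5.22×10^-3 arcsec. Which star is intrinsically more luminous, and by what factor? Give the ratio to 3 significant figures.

Star Q is more luminous, by a factor of 827000.

Star P: d = 4.38 kpc = 4380 pc
Star P: M = m − 5 log₁₀ d + 5 = 20.99 − 5·3.6415 + 5 = 7.783
Star Q: d = 1/p = 1/5.22×10^-3″ = 191.6 pc
Star Q: M = m − 5 log₁₀ d + 5 = -0.60 − 5·2.2823 + 5 = -7.012
ΔM = M_P − M_Q = 7.783 − (-7.012) = 14.794; smaller M is more luminous → Star Q.
L ratio = 10^(0.4 |ΔM|) = 10^5.918 = 827400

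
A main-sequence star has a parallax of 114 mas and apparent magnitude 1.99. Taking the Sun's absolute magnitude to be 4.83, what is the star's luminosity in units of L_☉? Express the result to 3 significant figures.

L/L_☉ ≈ 10.5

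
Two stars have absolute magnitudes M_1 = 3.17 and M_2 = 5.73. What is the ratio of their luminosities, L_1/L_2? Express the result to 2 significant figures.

L_1/L_2 ≈ 11

ΔM = M_1 − M_2 = -2.56
L_1/L_2 = 10^(−0.4 ΔM) = 10^1.024 = 10.57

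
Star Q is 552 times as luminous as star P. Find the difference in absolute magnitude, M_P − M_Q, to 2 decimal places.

M_P − M_Q ≈ 6.85

Pogson: ΔM = −2.5 log₁₀(ratio) = −2.5 log₁₀(552) = −2.5 × 2.7419 = -6.855
Star Q is brighter so has the smaller magnitude: M_P − M_Q is positive.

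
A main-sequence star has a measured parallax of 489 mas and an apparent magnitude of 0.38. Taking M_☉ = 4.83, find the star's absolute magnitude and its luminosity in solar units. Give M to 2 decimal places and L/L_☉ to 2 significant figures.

M ≈ 3.83; L/L_☉ ≈ 2.5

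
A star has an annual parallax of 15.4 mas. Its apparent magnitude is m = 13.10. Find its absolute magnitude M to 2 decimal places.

M ≈ 9.04

p = 15.4 mas = 0.0154″ → d = 1/p = 64.94 pc
5 log₁₀(d/10 pc) = 5 log₁₀(64.94) − 5 = 4.062
M = m − 5 log₁₀(d/10) = 13.10 − 4.062 = 9.038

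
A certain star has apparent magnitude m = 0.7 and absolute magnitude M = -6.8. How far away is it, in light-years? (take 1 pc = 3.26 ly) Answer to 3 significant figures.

d ≈ 1030 ly

Distance modulus: m − M = 0.7 − (-6.8) = 7.500
m − M = 5 log₁₀ d − 5
log₁₀ d = (m − M)/5 + 1 = 2.5000
d = 10^2.5000 = 316.2 pc
= 1031 ly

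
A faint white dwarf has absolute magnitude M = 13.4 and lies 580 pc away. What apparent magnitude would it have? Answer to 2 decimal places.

m ≈ 22.22

m = M + 5 log₁₀ d − 5 = 13.4 + 5·2.7634 − 5 = 22.217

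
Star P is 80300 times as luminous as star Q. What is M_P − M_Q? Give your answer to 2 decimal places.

M_P − M_Q ≈ -12.26

Pogson: ΔM = −2.5 log₁₀(ratio) = −2.5 log₁₀(80300) = −2.5 × 4.9047 = -12.262
Star P is brighter, so it has the smaller magnitude: the difference is negative.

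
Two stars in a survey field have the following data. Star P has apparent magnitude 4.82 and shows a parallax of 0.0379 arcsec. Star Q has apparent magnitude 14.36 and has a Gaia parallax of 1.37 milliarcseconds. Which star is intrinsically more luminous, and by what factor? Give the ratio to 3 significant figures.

Star P: d = 1/p = 1/0.0379″ = 26.39 pc
Star P: M = m − 5 log₁₀ d + 5 = 4.82 − 5·1.4214 + 5 = 2.713
Star Q: p = 1.37 mas = 1.37×10^-3″ → d = 1/p = 729.9 pc
Star Q: M = m − 5 log₁₀ d + 5 = 14.36 − 5·2.8633 + 5 = 5.044
ΔM = M_P − M_Q = 2.713 − (5.044) = -2.330; smaller M is more luminous → Star P.
L ratio = 10^(0.4 |ΔM|) = 10^0.932 = 8.554

Star P is more luminous, by a factor of 8.55.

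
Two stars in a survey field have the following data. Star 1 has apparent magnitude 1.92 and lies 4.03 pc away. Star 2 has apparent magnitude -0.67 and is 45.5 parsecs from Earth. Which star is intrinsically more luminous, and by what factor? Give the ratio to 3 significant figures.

Star 1: M = m − 5 log₁₀ d + 5 = 1.92 − 5·0.6053 + 5 = 3.893
Star 2: M = m − 5 log₁₀ d + 5 = -0.67 − 5·1.6580 + 5 = -3.960
ΔM = M_1 − M_2 = 3.893 − (-3.960) = 7.854; smaller M is more luminous → Star 2.
L ratio = 10^(0.4 |ΔM|) = 10^3.141 = 1385

Star 2 is more luminous, by a factor of 1380.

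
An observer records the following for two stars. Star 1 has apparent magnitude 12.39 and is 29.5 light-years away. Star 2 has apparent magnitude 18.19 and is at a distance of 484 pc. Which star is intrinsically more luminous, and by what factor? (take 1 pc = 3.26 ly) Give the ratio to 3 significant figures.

Star 1: d = 29.5 ly / 3.26 = 9.049 pc
Star 1: M = m − 5 log₁₀ d + 5 = 12.39 − 5·0.9566 + 5 = 12.607
Star 2: M = m − 5 log₁₀ d + 5 = 18.19 − 5·2.6848 + 5 = 9.766
ΔM = M_1 − M_2 = 12.607 − (9.766) = 2.841; smaller M is more luminous → Star 2.
L ratio = 10^(0.4 |ΔM|) = 10^1.136 = 13.69

Star 2 is more luminous, by a factor of 13.7.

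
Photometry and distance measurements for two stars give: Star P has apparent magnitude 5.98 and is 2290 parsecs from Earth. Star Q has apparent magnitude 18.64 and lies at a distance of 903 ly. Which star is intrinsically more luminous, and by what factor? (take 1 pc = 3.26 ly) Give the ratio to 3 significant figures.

Star P is more luminous, by a factor of 7.92×10^6.

Star P: M = m − 5 log₁₀ d + 5 = 5.98 − 5·3.3598 + 5 = -5.819
Star Q: d = 903 ly / 3.26 = 277.0 pc
Star Q: M = m − 5 log₁₀ d + 5 = 18.64 − 5·2.4425 + 5 = 11.428
ΔM = M_P − M_Q = -5.819 − (11.428) = -17.247; smaller M is more luminous → Star P.
L ratio = 10^(0.4 |ΔM|) = 10^6.899 = 7.920×10^6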